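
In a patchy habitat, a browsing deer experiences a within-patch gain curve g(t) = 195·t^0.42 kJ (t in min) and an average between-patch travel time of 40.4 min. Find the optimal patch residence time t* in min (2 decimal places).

By the marginal value theorem, leave when the instantaneous gain rate g'(t) equals the habitat-wide average g(t)/(T + t).
g'(t) = 0.42·195·t^-0.58. Setting 0.42·195·t^-0.58 = 195·t^0.42/(40.4+t) gives 0.42(40.4+t) = t, so 0.58·t = 0.42×40.4.
t* = 0.42×40.4/0.58 = 29.26 min.

29.26 min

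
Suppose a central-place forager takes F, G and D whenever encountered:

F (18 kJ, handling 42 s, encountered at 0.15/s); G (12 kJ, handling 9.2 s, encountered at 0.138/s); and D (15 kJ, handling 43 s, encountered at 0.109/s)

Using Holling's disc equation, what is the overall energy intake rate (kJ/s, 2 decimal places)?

R = (0.15×18 + 0.138×12 + 0.109×15) / (1 + 0.15×42 + 0.138×9.2 + 0.109×43) = 5.991/13.26 = 0.4519 kJ/s.

0.45 kJ/s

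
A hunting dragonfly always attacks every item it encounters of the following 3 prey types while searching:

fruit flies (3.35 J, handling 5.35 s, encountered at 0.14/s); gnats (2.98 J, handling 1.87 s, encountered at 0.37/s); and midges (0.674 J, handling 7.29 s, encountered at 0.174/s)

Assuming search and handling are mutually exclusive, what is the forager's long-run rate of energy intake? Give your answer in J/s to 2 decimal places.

Energy encountered per unit search time: 0.14×3.35 + 0.37×2.98 + 0.174×0.674 = 1.689 J/s.
Handling time per unit search time: 0.14×5.35 + 0.37×1.87 + 0.174×7.29 = 2.709.
Rate = 1.689/(1 + 2.709) = 0.4553 J/s.

0.46 J/s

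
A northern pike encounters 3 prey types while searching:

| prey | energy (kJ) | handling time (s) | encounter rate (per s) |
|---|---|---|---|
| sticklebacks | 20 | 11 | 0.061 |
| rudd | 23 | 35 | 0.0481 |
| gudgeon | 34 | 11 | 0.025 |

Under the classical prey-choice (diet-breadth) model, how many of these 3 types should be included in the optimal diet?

2

E/h in descending order: gudgeon 3.09, sticklebacks 1.82, rudd 0.657 kJ/s. The optimal diet is the largest prefix of this list for which every included type satisfies E_i/h_i > R on the types above it.
Rate on top 1: 0.6667. sticklebacks: 1.82 > 0.6667 → include.
Rate on top 2: 1.064. rudd: 0.657 < 1.064 → exclude; stop.
Optimal diet: gudgeon, sticklebacks — 2 of 3 types.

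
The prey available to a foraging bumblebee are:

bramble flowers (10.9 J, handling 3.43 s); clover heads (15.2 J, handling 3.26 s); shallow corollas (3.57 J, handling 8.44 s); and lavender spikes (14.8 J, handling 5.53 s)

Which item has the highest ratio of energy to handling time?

clover heads

In descending order of E/h:
clover heads: 15.2/3.26 = 4.66 J/s
bramble flowers: 10.9/3.43 = 3.18 J/s
lavender spikes: 14.8/5.53 = 2.68 J/s
shallow corollas: 3.57/8.44 = 0.423 J/s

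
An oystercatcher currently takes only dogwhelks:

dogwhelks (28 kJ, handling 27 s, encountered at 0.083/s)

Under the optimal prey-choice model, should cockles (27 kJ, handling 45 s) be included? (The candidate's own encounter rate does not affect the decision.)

On dogwhelks alone, R = ΣλE/(1+Σλh) = 2.324/3.241 = 0.7171 kJ/s.
cockles: E/h = 27/45 = 0.6 kJ/s.
Since 0.6 < R, time spent handling cockles is better spent searching.

No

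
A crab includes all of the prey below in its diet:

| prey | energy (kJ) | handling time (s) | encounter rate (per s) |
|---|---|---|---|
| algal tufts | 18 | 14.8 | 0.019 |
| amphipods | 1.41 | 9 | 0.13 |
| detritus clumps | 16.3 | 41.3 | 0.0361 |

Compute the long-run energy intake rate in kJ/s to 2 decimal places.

R = (0.019×18 + 0.13×1.41 + 0.0361×16.3) / (1 + 0.019×14.8 + 0.13×9 + 0.0361×41.3) = 1.114/3.942 = 0.2825 kJ/s.

0.28 kJ/s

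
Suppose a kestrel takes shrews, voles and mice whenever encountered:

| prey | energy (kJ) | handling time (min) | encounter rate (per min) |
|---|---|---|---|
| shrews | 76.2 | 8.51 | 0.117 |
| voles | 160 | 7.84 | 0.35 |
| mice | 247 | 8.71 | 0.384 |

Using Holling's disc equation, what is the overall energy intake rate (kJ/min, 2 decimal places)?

R = Σλ_iE_i / (1 + Σλ_ih_i)
Numerator: 0.117×76.2 + 0.35×160 + 0.384×247 = 159.8
Denominator: 1 + 0.117×8.51 + 0.35×7.84 + 0.384×8.71 = 8.084
R = 159.8/8.084 = 19.76 kJ/min

19.76 kJ/min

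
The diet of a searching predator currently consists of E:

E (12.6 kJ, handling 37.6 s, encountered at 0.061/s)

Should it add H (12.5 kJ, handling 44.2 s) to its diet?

Current rate: (0.061×12.6)/(1 + 0.061×37.6) = 0.2334 kJ/s.
Profitability of H: 12.5/44.2 = 0.2828 kJ/s.
Since 0.2828 > R, including H increases the long-run rate.

Yes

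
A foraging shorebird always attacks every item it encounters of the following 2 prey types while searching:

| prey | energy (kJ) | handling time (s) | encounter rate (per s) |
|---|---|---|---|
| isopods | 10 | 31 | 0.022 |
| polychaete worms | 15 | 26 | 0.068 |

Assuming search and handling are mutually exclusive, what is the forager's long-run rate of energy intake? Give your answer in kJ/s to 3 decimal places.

Energy encountered per unit search time: 0.022×10 + 0.068×15 = 1.24 kJ/s.
Handling time per unit search time: 0.022×31 + 0.068×26 = 2.45.
Rate = 1.24/(1 + 2.45) = 0.3594 kJ/s.

0.359 kJ/s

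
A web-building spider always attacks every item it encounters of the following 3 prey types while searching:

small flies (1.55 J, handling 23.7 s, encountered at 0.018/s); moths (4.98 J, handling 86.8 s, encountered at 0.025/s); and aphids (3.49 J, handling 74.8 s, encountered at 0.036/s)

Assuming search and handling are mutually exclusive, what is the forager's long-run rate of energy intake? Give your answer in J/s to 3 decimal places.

0.044 J/s

R = (0.018×1.55 + 0.025×4.98 + 0.036×3.49) / (1 + 0.018×23.7 + 0.025×86.8 + 0.036×74.8) = 0.278/6.289 = 0.04421 J/s.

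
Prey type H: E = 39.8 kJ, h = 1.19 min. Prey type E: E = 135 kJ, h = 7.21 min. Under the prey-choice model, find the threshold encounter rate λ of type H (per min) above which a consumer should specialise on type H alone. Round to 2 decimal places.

1.07 per min

The zero-one rule: include type E iff E₂/h₂ > λE₁/(1+λh₁). Equality gives the switch point.
λE₁h₂ = E₂ + λE₂h₁ ⇒ λ = E₂/(E₁h₂ − E₂h₁) = 135/(287 − 160.7) = 1.069 per min.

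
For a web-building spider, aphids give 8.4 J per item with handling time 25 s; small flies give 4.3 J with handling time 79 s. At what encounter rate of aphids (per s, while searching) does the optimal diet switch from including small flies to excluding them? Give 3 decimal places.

0.008 per s

Drop small flies once their profitability E₂/h₂ falls below the rate achievable on aphids alone: E₂/h₂ = λE₁/(1 + λh₁).
Solve for λ: λE₁h₂ = E₂(1 + λh₁) → λ(E₁h₂ − E₂h₁) = E₂ → λ = E₂/(E₁h₂ − E₂h₁).
λ = 4.3/(8.4×79 − 4.3×25) = 4.3/556.1 = 0.007732 per s.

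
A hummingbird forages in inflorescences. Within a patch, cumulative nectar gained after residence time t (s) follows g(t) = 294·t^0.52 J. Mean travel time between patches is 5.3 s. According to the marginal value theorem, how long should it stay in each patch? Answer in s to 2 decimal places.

5.74 s

Optimal t* satisfies g'(t*) = g(t*)/(T + t*).
g'(t) = 0.52·294·t^-0.48. Setting 0.52·294·t^-0.48 = 294·t^0.52/(5.3+t) gives 0.52(5.3+t) = t, so 0.48·t = 0.52×5.3.
t* = 0.52×5.3/0.48 = 5.742 s.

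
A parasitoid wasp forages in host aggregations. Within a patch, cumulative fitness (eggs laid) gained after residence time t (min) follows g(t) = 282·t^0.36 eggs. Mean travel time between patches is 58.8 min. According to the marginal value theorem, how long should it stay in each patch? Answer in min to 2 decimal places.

33.07 min

Maximise g(t)/(T+t): set derivative to zero → g'(t)(T+t) = g(t).
g'(t) = 0.36·282·t^-0.64. Setting 0.36·282·t^-0.64 = 282·t^0.36/(58.8+t) gives 0.36(58.8+t) = t, so 0.64·t = 0.36×58.8.
t* = 0.36×58.8/0.64 = 33.07 min.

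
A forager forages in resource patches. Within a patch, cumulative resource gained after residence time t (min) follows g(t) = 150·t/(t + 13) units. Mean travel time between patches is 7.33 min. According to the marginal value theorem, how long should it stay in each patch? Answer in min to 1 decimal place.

Optimal t* satisfies g'(t*) = g(t*)/(T + t*).
g'(t) = 150·13/(t + 13)². Setting 150·13/(t+13)² = 150t/[(t+13)(7.33+t)] gives 13(7.33+t) = t(t+13), so t² = 13×7.33 = 95.29.
t* = √95.29 = 9.762 min.

9.8 min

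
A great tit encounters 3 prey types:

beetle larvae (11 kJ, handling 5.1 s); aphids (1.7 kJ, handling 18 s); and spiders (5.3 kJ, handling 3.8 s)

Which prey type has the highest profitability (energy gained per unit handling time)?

Profitability E/h (kJ/s): beetle larvae = 11/5.1 = 2.16, aphids = 1.7/18 = 0.0944, spiders = 5.3/3.8 = 1.39.
Ranked: beetle larvae > spiders > aphids.

beetle larvae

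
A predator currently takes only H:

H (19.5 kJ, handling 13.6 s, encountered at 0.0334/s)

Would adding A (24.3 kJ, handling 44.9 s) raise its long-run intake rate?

Yes

On H alone, R = ΣλE/(1+Σλh) = 0.6513/1.454 = 0.4479 kJ/s.
Profitability of A: 24.3/44.9 = 0.5412 kJ/s.
0.5412 > 0.4479, so adding A raises the average — include it.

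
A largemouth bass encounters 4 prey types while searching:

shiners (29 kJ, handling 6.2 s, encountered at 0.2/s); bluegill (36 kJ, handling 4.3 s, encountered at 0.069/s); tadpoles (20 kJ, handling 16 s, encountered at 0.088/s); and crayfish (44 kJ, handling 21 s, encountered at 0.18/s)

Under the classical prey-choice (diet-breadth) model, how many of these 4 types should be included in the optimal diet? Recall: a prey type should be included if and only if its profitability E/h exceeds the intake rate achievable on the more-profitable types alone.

2

Profitabilities (E/h, kJ/s): bluegill 8.37, shiners 4.68, crayfish 2.1, tadpoles 1.25. Add prey in this order while the next type's profitability exceeds the intake rate on those already taken.
Rate on top 1: 1.916. shiners: 4.68 > 1.916 → include.
Rate on top 2: 3.266. crayfish: 2.1 < 3.266 → exclude; stop.
Optimal diet: bluegill, shiners — 2 of 4 types.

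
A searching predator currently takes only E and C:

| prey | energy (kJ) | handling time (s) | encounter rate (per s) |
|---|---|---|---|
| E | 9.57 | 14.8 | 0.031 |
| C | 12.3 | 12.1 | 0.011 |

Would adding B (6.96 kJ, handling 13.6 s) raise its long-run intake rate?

Intake rate on the current diet: R = (0.031×9.57 + 0.011×12.3) / (1 + 0.031×14.8 + 0.011×12.1) = 0.432/1.592 = 0.2714 kJ/s.
Profitability of B: 6.96/13.6 = 0.5118 kJ/s.
Since 0.5118 > R, including B increases the long-run rate.

Yes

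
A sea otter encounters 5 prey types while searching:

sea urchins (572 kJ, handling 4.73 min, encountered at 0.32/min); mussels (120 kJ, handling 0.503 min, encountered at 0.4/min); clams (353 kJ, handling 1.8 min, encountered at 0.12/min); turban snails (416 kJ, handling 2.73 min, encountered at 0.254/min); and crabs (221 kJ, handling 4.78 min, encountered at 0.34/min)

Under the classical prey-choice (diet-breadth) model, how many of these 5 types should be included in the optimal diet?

4

E/h in descending order: mussels 239, clams 196, turban snails 152, sea urchins 121, crabs 46.2 kJ/min. The optimal diet is the largest prefix of this list for which every included type satisfies E_i/h_i > R on the types above it.
Rate on top 1: 39.96. clams: 196 > 39.96 → include.
Rate on top 2: 63.76. turban snails: 152 > 63.76 → include.
Rate on top 3: 92.88. sea urchins: 121 > 92.88 → include.
Rate on top 4: 104.6. crabs: 46.2 < 104.6 → exclude; stop.
Optimal diet: mussels, clams, turban snails, sea urchins — 4 of 5 types.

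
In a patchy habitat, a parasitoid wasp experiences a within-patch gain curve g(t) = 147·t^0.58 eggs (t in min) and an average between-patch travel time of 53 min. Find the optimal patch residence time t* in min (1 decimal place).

73.2 min

Maximise g(t)/(T+t): set derivative to zero → g'(t)(T+t) = g(t).
g'(t) = 0.58·147·t^-0.42. Setting 0.58·147·t^-0.42 = 147·t^0.58/(53+t) gives 0.58(53+t) = t, so 0.42·t = 0.58×53.
t* = 0.58×53/0.42 = 73.19 min.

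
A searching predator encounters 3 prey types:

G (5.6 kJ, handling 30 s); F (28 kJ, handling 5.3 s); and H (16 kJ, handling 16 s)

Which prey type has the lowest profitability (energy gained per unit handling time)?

In descending order of E/h:
F: 28/5.3 = 5.28 kJ/s
H: 16/16 = 1 kJ/s
G: 5.6/30 = 0.187 kJ/s

G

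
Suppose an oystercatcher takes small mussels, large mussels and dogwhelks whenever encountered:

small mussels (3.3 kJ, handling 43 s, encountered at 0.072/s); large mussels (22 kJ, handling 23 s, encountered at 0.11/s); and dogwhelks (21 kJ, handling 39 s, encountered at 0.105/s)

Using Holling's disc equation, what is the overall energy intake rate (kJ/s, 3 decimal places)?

0.454 kJ/s

Energy encountered per unit search time: 0.072×3.3 + 0.11×22 + 0.105×21 = 4.863 kJ/s.
Handling time per unit search time: 0.072×43 + 0.11×23 + 0.105×39 = 9.721.
Rate = 4.863/(1 + 9.721) = 0.4536 kJ/s.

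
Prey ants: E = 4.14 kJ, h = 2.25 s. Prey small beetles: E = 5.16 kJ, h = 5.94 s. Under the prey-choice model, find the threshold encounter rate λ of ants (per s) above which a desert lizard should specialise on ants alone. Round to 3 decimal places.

At the threshold, the rate on ants alone equals the profitability of small beetles: λ·4.14/(1 + λ·2.25) = 5.16/5.94 = 0.8687.
Rearranging, λ(4.14 − 0.8687×2.25) = 0.8687, so λ = 0.8687/2.185 = 0.3975 per s.

0.397 per s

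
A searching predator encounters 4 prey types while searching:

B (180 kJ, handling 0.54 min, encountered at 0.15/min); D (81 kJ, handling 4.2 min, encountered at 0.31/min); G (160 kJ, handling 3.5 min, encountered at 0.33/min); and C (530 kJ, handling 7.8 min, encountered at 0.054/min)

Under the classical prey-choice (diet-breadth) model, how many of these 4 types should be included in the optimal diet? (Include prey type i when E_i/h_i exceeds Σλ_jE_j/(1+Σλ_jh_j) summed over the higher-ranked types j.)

E/h in descending order: B 333, C 67.9, G 45.7, D 19.3 kJ/min. The optimal diet is the largest prefix of this list for which every included type satisfies E_i/h_i > R on the types above it.
Rate on top 1: 24.98. C: 67.9 > 24.98 → include.
Rate on top 2: 37.03. G: 45.7 > 37.03 → include.
Rate on top 3: 40.8. D: 19.3 < 40.8 → exclude; stop.
Optimal diet: B, C, G — 3 of 4 types.

3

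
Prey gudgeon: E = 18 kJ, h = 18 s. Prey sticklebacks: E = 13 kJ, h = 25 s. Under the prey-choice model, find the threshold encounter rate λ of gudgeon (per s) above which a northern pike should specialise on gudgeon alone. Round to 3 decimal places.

0.060 per s

Drop sticklebacks once their profitability E₂/h₂ falls below the rate achievable on gudgeon alone: E₂/h₂ = λE₁/(1 + λh₁).
Solve for λ: λE₁h₂ = E₂(1 + λh₁) → λ(E₁h₂ − E₂h₁) = E₂ → λ = E₂/(E₁h₂ − E₂h₁).
λ = 13/(18×25 − 13×18) = 13/216 = 0.06019 per s.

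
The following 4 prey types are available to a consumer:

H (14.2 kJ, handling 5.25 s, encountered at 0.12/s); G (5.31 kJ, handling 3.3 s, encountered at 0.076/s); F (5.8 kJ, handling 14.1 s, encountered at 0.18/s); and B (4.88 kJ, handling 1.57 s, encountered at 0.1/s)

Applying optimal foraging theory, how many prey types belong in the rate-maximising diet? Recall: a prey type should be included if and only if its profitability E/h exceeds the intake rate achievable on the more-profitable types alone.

3

Profitabilities (E/h, kJ/s): B 3.11, H 2.7, G 1.61, F 0.411. Add prey in this order while the next type's profitability exceeds the intake rate on those already taken.
Rate on top 1: 0.4218. H: 2.7 > 0.4218 → include.
Rate on top 2: 1.227. G: 1.61 > 1.227 → include.
Rate on top 3: 1.274. F: 0.411 < 1.274 → exclude; stop.
Optimal diet: B, H, G — 3 of 4 types.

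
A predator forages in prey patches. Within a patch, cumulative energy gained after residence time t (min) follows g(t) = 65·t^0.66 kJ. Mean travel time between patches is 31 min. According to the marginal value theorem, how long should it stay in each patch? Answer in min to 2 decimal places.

60.18 min

Optimal t* satisfies g'(t*) = g(t*)/(T + t*).
g'(t) = 0.66·65·t^-0.34. Setting 0.66·65·t^-0.34 = 65·t^0.66/(31+t) gives 0.66(31+t) = t, so 0.34·t = 0.66×31.
t* = 0.66×31/0.34 = 60.18 min.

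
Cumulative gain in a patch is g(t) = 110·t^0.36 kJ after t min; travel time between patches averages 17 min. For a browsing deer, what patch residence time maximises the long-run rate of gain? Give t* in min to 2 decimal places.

9.56 min

By the marginal value theorem, leave when the instantaneous gain rate g'(t) equals the habitat-wide average g(t)/(T + t).
g'(t) = 0.36·110·t^-0.64. Setting 0.36·110·t^-0.64 = 110·t^0.36/(17+t) gives 0.36(17+t) = t, so 0.64·t = 0.36×17.
t* = 0.36×17/0.64 = 9.562 min.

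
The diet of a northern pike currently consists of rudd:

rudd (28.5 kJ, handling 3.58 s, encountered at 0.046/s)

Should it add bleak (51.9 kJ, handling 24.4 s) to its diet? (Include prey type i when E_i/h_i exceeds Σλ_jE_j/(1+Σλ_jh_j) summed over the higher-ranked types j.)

Yes

Current rate: (0.046×28.5)/(1 + 0.046×3.58) = 1.126 kJ/s.
Profitability of bleak: 51.9/24.4 = 2.127 kJ/s.
2.127 > 1.126, so adding bleak raises the average — include it.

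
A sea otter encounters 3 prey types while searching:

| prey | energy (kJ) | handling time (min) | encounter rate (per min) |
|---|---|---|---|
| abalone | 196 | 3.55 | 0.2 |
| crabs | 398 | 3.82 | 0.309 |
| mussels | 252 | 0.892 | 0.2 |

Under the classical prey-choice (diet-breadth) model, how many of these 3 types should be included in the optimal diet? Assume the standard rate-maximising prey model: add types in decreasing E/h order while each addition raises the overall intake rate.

2

E/h in descending order: mussels 283, crabs 104, abalone 55.2 kJ/min. The optimal diet is the largest prefix of this list for which every included type satisfies E_i/h_i > R on the types above it.
Rate on top 1: 42.77. crabs: 104 > 42.77 → include.
Rate on top 2: 73.5. abalone: 55.2 < 73.5 → exclude; stop.
Optimal diet: mussels, crabs — 2 of 3 types.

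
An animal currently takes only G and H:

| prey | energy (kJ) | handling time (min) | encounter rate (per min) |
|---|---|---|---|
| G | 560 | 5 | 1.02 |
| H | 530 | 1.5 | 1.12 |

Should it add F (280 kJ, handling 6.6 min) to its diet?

Current rate: (1.02×560 + 1.12×530)/(1 + 1.02×5 + 1.12×1.5) = 149.7 kJ/min.
Profitability of F: 280/6.6 = 42.42 kJ/min.
Since 42.42 < R, time spent handling F is better spent searching.

No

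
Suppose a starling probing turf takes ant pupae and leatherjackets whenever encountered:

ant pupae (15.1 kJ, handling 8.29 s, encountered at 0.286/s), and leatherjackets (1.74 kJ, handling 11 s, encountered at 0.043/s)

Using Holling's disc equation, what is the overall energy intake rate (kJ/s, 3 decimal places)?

1.143 kJ/s

R = Σλ_iE_i / (1 + Σλ_ih_i)
Numerator: 0.286×15.1 + 0.043×1.74 = 4.393
Denominator: 1 + 0.286×8.29 + 0.043×11 = 3.844
R = 4.393/3.844 = 1.143 kJ/s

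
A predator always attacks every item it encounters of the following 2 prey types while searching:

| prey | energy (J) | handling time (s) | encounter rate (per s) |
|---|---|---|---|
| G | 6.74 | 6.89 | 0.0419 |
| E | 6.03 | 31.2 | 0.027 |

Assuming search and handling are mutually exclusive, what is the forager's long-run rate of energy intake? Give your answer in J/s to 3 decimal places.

0.209 J/s

Energy encountered per unit search time: 0.0419×6.74 + 0.027×6.03 = 0.4452 J/s.
Handling time per unit search time: 0.0419×6.89 + 0.027×31.2 = 1.131.
Rate = 0.4452/(1 + 1.131) = 0.2089 J/s.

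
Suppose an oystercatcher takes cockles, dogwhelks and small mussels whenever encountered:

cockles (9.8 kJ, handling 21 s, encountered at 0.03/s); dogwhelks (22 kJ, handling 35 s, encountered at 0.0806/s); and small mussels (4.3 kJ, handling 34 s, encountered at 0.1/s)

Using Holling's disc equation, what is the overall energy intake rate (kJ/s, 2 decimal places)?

R = Σλ_iE_i / (1 + Σλ_ih_i)
Numerator: 0.03×9.8 + 0.0806×22 + 0.1×4.3 = 2.497
Denominator: 1 + 0.03×21 + 0.0806×35 + 0.1×34 = 7.851
R = 2.497/7.851 = 0.3181 kJ/s

0.32 kJ/s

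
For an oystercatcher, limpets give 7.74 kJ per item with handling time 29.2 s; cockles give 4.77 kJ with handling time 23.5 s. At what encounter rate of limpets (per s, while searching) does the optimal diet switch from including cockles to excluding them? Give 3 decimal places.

At the threshold, the rate on limpets alone equals the profitability of cockles: λ·7.74/(1 + λ·29.2) = 4.77/23.5 = 0.203.
Rearranging, λ(7.74 − 0.203×29.2) = 0.203, so λ = 0.203/1.813 = 0.112 per s.

0.112 per s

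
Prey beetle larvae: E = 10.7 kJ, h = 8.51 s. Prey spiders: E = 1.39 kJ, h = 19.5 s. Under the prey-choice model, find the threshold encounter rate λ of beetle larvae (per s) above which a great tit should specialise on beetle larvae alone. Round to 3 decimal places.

At the threshold, the rate on beetle larvae alone equals the profitability of spiders: λ·10.7/(1 + λ·8.51) = 1.39/19.5 = 0.07128.
Rearranging, λ(10.7 − 0.07128×8.51) = 0.07128, so λ = 0.07128/10.09 = 0.007062 per s.

0.007 per s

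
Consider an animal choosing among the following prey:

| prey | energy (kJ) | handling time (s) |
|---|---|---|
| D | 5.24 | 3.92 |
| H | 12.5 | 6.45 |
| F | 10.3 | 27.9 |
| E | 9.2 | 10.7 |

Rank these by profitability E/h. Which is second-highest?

In descending order of E/h:
H: 12.5/6.45 = 1.94 kJ/s
D: 5.24/3.92 = 1.34 kJ/s
E: 9.2/10.7 = 0.86 kJ/s
F: 10.3/27.9 = 0.369 kJ/s

D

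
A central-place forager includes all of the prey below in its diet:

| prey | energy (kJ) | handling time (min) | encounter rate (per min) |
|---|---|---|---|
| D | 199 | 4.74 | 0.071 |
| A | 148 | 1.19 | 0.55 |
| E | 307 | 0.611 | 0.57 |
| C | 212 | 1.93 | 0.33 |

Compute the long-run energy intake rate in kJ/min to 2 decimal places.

114.40 kJ/min

R = (0.071×199 + 0.55×148 + 0.57×307 + 0.33×212) / (1 + 0.071×4.74 + 0.55×1.19 + 0.57×0.611 + 0.33×1.93) = 340.5/2.976 = 114.4 kJ/min.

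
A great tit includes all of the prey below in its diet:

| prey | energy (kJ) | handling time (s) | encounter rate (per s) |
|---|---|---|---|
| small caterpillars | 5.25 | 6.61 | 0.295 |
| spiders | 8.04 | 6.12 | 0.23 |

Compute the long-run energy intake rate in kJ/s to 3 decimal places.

0.780 kJ/s

Energy encountered per unit search time: 0.295×5.25 + 0.23×8.04 = 3.398 kJ/s.
Handling time per unit search time: 0.295×6.61 + 0.23×6.12 = 3.358.
Rate = 3.398/(1 + 3.358) = 0.7798 kJ/s.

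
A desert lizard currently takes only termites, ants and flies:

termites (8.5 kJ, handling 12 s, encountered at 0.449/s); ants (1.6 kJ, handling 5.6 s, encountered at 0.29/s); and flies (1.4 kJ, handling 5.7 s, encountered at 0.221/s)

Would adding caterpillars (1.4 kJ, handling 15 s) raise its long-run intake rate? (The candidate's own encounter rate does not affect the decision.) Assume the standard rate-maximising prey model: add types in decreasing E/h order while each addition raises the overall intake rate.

No

On termites, ants and flies alone, R = ΣλE/(1+Σλh) = 4.59/9.272 = 0.495 kJ/s.
Profitability of caterpillars: 1.4/15 = 0.09333 kJ/s.
0.09333 < 0.495, so adding caterpillars would lower the average — exclude it.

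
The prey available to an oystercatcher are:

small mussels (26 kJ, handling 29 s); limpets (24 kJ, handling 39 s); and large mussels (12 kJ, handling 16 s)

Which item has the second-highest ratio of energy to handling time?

large mussels

In descending order of E/h:
small mussels: 26/29 = 0.897 kJ/s
large mussels: 12/16 = 0.75 kJ/s
limpets: 24/39 = 0.615 kJ/s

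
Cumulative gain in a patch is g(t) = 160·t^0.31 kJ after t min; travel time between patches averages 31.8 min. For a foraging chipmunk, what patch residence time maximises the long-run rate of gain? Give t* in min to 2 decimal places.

14.29 min

Optimal t* satisfies g'(t*) = g(t*)/(T + t*).
g'(t) = 0.31·160·t^-0.69. Setting 0.31·160·t^-0.69 = 160·t^0.31/(31.8+t) gives 0.31(31.8+t) = t, so 0.69·t = 0.31×31.8.
t* = 0.31×31.8/0.69 = 14.29 min.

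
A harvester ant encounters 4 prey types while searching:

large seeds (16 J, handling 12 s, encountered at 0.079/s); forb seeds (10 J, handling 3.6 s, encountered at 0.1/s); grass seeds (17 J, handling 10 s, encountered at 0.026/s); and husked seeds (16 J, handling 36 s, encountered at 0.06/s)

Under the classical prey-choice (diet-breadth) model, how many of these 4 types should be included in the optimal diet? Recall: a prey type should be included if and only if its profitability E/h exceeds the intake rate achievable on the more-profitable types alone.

3

Rank by E/h (J/s): forb seeds 2.78, grass seeds 1.7, large seeds 1.33, husked seeds 0.444. Include each in turn until the next type's E/h falls below the running intake rate.
Rate on top 1: 0.7353. grass seeds: 1.7 > 0.7353 → include.
Rate on top 2: 0.8901. large seeds: 1.33 > 0.8901 → include.
Rate on top 3: 1.054. husked seeds: 0.444 < 1.054 → exclude; stop.
Optimal diet: forb seeds, grass seeds, large seeds — 3 of 4 types.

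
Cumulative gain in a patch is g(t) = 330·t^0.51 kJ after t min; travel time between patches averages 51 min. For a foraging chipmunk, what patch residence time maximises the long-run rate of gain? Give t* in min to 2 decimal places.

53.08 min

By the marginal value theorem, leave when the instantaneous gain rate g'(t) equals the habitat-wide average g(t)/(T + t).
g'(t) = 0.51·330·t^-0.49. Setting 0.51·330·t^-0.49 = 330·t^0.51/(51+t) gives 0.51(51+t) = t, so 0.49·t = 0.51×51.
t* = 0.51×51/0.49 = 53.08 min.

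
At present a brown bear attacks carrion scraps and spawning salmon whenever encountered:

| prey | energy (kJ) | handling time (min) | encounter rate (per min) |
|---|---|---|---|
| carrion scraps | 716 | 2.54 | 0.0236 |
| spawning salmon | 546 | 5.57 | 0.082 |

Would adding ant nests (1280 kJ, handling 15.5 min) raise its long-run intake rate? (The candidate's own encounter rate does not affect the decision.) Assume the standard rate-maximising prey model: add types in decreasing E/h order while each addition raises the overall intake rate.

On carrion scraps and spawning salmon alone, R = ΣλE/(1+Σλh) = 61.67/1.517 = 40.66 kJ/min.
ant nests: E/h = 1280/15.5 = 82.58 kJ/min.
82.58 > 40.66, so adding ant nests raises the average — include it.

Yes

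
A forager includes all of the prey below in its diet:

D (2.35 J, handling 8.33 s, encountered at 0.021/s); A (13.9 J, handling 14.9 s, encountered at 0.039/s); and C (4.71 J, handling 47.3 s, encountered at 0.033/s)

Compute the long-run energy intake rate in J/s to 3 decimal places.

0.225 J/s

R = (0.021×2.35 + 0.039×13.9 + 0.033×4.71) / (1 + 0.021×8.33 + 0.039×14.9 + 0.033×47.3) = 0.7469/3.317 = 0.2252 J/s.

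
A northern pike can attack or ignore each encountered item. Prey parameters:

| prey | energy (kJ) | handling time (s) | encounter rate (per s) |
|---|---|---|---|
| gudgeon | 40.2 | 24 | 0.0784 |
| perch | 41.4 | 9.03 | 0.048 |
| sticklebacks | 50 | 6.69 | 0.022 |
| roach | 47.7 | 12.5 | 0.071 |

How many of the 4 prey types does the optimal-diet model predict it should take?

Rank by E/h (kJ/s): sticklebacks 7.47, perch 4.58, roach 3.82, gudgeon 1.68. Include each in turn until the next type's E/h falls below the running intake rate.
Rate on top 1: 0.9589. perch: 4.58 > 0.9589 → include.
Rate on top 2: 1.953. roach: 3.82 > 1.953 → include.
Rate on top 3: 2.623. gudgeon: 1.68 < 2.623 → exclude; stop.
Optimal diet: sticklebacks, perch, roach — 3 of 4 types.

3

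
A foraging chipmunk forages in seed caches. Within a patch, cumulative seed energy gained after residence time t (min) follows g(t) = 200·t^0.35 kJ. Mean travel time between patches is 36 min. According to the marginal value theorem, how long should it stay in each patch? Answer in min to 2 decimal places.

By the marginal value theorem, leave when the instantaneous gain rate g'(t) equals the habitat-wide average g(t)/(T + t).
g'(t) = 0.35·200·t^-0.65. Setting 0.35·200·t^-0.65 = 200·t^0.35/(36+t) gives 0.35(36+t) = t, so 0.65·t = 0.35×36.
t* = 0.35×36/0.65 = 19.38 min.

19.38 min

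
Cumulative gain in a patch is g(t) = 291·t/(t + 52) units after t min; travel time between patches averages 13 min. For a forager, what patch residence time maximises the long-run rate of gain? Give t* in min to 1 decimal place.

Optimal t* satisfies g'(t*) = g(t*)/(T + t*).
g'(t) = 291·52/(t + 52)². Setting 291·52/(t+52)² = 291t/[(t+52)(13+t)] gives 52(13+t) = t(t+52), so t² = 52×13 = 676.
t* = √676 = 26 min.

26.0 min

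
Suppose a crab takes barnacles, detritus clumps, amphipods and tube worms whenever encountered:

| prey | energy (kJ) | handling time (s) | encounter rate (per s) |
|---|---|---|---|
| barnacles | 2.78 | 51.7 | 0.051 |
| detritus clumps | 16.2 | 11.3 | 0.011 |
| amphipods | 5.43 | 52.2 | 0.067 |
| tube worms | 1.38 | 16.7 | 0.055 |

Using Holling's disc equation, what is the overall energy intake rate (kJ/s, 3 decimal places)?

0.093 kJ/s

R = (0.051×2.78 + 0.011×16.2 + 0.067×5.43 + 0.055×1.38) / (1 + 0.051×51.7 + 0.011×11.3 + 0.067×52.2 + 0.055×16.7) = 0.7597/8.177 = 0.09291 kJ/s.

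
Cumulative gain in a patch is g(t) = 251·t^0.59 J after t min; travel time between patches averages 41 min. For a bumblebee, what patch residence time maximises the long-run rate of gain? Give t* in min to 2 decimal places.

59.00 min

Maximise g(t)/(T+t): set derivative to zero → g'(t)(T+t) = g(t).
g'(t) = 0.59·251·t^-0.41. Setting 0.59·251·t^-0.41 = 251·t^0.59/(41+t) gives 0.59(41+t) = t, so 0.41·t = 0.59×41.
t* = 0.59×41/0.41 = 59 min.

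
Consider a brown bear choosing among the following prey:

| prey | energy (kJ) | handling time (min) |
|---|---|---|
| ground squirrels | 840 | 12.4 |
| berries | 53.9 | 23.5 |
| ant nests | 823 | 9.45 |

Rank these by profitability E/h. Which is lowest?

berries

In descending order of E/h:
ant nests: 823/9.45 = 87.1 kJ/min
ground squirrels: 840/12.4 = 67.7 kJ/min
berries: 53.9/23.5 = 2.29 kJ/min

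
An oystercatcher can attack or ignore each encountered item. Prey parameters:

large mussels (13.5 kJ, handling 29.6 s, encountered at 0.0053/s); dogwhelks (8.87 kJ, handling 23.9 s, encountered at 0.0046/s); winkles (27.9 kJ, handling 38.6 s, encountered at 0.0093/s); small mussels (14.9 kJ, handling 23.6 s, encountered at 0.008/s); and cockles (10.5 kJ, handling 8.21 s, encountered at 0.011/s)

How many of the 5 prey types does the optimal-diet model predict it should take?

E/h in descending order: cockles 1.28, winkles 0.723, small mussels 0.631, large mussels 0.456, dogwhelks 0.371 kJ/s. The optimal diet is the largest prefix of this list for which every included type satisfies E_i/h_i > R on the types above it.
Rate on top 1: 0.1059. winkles: 0.723 > 0.1059 → include.
Rate on top 2: 0.2587. small mussels: 0.631 > 0.2587 → include.
Rate on top 3: 0.3017. large mussels: 0.456 > 0.3017 → include.
Rate on top 4: 0.3152. dogwhelks: 0.371 > 0.3152 → include.
Optimal diet: cockles, winkles, small mussels, large mussels, dogwhelks — 5 of 5 types.

5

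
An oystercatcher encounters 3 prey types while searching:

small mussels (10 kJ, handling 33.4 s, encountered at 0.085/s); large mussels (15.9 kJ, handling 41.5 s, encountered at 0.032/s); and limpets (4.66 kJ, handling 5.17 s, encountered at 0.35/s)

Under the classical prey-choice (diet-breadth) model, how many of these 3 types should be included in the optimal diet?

1

Profitabilities (E/h, kJ/s): limpets 0.901, large mussels 0.383, small mussels 0.299. Add prey in this order while the next type's profitability exceeds the intake rate on those already taken.
Rate on top 1: 0.5805. large mussels: 0.383 < 0.5805 → exclude; stop.
Optimal diet: limpets — 1 of 3 types.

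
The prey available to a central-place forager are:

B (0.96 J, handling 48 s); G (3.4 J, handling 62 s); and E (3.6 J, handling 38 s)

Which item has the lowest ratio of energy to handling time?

B

In descending order of E/h:
E: 3.6/38 = 0.0947 J/s
G: 3.4/62 = 0.0548 J/s
B: 0.96/48 = 0.02 J/s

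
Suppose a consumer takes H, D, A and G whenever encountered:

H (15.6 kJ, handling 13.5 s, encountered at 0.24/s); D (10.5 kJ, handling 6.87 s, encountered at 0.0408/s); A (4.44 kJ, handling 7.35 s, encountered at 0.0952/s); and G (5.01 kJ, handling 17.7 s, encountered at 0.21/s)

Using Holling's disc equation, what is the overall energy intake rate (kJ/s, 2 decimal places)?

0.63 kJ/s

R = Σλ_iE_i / (1 + Σλ_ih_i)
Numerator: 0.24×15.6 + 0.0408×10.5 + 0.0952×4.44 + 0.21×5.01 = 5.647
Denominator: 1 + 0.24×13.5 + 0.0408×6.87 + 0.0952×7.35 + 0.21×17.7 = 8.937
R = 5.647/8.937 = 0.6319 kJ/s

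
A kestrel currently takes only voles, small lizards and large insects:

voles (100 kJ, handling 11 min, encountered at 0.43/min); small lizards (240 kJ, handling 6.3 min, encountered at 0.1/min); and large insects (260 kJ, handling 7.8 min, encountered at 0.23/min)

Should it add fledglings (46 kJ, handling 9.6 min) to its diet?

On voles, small lizards and large insects alone, R = ΣλE/(1+Σλh) = 126.8/8.154 = 15.55 kJ/min.
fledglings: E/h = 46/9.6 = 4.792 kJ/min.
4.792 < 15.55, so adding fledglings would lower the average — exclude it.

No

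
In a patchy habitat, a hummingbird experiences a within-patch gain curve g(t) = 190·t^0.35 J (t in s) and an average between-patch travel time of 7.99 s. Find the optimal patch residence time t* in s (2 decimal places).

4.30 s

By the marginal value theorem, leave when the instantaneous gain rate g'(t) equals the habitat-wide average g(t)/(T + t).
g'(t) = 0.35·190·t^-0.65. Setting 0.35·190·t^-0.65 = 190·t^0.35/(7.99+t) gives 0.35(7.99+t) = t, so 0.65·t = 0.35×7.99.
t* = 0.35×7.99/0.65 = 4.302 s.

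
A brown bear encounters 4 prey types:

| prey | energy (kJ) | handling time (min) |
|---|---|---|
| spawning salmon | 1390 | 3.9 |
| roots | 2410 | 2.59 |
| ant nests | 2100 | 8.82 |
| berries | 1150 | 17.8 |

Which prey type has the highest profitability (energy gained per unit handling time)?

roots

In descending order of E/h:
roots: 2410/2.59 = 931 kJ/min
spawning salmon: 1390/3.9 = 356 kJ/min
ant nests: 2100/8.82 = 238 kJ/min
berries: 1150/17.8 = 64.6 kJ/min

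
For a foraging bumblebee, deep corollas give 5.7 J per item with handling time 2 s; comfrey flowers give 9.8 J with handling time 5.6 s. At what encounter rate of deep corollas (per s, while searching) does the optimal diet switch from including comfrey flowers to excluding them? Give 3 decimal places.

0.795 per s

At the threshold, the rate on deep corollas alone equals the profitability of comfrey flowers: λ·5.7/(1 + λ·2) = 9.8/5.6 = 1.75.
Rearranging, λ(5.7 − 1.75×2) = 1.75, so λ = 1.75/2.2 = 0.7955 per s.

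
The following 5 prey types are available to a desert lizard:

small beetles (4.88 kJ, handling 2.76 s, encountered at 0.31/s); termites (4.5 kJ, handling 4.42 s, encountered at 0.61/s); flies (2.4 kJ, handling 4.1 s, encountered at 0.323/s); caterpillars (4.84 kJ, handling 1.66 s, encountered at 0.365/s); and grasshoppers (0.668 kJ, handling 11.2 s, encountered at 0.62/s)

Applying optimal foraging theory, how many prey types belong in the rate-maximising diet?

2

Profitabilities (E/h, kJ/s): caterpillars 2.92, small beetles 1.77, termites 1.02, flies 0.585, grasshoppers 0.0596. Add prey in this order while the next type's profitability exceeds the intake rate on those already taken.
Rate on top 1: 1.1. small beetles: 1.77 > 1.1 → include.
Rate on top 2: 1.332. termites: 1.02 < 1.332 → exclude; stop.
Optimal diet: caterpillars, small beetles — 2 of 5 types.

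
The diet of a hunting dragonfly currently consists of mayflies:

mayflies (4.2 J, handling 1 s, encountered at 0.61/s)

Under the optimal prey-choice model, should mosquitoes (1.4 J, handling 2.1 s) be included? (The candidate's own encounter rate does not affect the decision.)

On mayflies alone, R = ΣλE/(1+Σλh) = 2.562/1.61 = 1.591 J/s.
mosquitoes: E/h = 1.4/2.1 = 0.6667 J/s.
Since 0.6667 < R, time spent handling mosquitoes is better spent searching.

No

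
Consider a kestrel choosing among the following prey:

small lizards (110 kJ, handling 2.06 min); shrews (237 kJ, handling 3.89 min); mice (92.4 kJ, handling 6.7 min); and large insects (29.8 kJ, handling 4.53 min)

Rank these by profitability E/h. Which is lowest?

Profitability E/h (kJ/min): small lizards = 110/2.06 = 53.4, shrews = 237/3.89 = 60.9, mice = 92.4/6.7 = 13.8, large insects = 29.8/4.53 = 6.58.
Ranked: shrews > small lizards > mice > large insects.

large insects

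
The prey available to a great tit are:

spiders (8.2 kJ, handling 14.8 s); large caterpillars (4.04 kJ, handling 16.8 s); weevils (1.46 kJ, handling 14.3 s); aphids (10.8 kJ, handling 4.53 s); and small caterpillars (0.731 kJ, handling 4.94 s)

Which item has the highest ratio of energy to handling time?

aphids

Profitability E/h (kJ/s): spiders = 8.2/14.8 = 0.554, large caterpillars = 4.04/16.8 = 0.24, weevils = 1.46/14.3 = 0.102, aphids = 10.8/4.53 = 2.38, small caterpillars = 0.731/4.94 = 0.148.
Ranked: aphids > spiders > large caterpillars > small caterpillars > weevils.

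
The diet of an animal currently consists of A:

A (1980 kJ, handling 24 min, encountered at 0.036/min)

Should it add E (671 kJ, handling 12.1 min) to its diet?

Yes

Current rate: (0.036×1980)/(1 + 0.036×24) = 38.24 kJ/min.
Profitability of E: 671/12.1 = 55.45 kJ/min.
55.45 > 38.24, so adding E raises the average — include it.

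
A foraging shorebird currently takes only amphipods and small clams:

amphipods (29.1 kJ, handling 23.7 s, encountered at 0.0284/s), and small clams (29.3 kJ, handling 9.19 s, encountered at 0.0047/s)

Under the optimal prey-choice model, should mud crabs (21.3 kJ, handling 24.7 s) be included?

Yes

On amphipods and small clams alone, R = ΣλE/(1+Σλh) = 0.9642/1.716 = 0.5618 kJ/s.
mud crabs: E/h = 21.3/24.7 = 0.8623 kJ/s.
0.8623 > 0.5618, so adding mud crabs raises the average — include it.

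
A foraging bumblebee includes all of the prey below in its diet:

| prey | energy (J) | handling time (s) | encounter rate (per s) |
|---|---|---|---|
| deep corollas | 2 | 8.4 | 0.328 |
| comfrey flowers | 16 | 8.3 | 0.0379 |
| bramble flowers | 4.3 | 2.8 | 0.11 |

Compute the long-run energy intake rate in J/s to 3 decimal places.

Energy encountered per unit search time: 0.328×2 + 0.0379×16 + 0.11×4.3 = 1.735 J/s.
Handling time per unit search time: 0.328×8.4 + 0.0379×8.3 + 0.11×2.8 = 3.378.
Rate = 1.735/(1 + 3.378) = 0.3964 J/s.

0.396 J/s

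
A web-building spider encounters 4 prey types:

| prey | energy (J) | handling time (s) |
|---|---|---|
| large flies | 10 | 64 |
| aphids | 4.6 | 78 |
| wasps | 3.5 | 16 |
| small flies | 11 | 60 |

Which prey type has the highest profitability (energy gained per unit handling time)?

wasps

Profitability E/h (J/s): large flies = 10/64 = 0.156, aphids = 4.6/78 = 0.059, wasps = 3.5/16 = 0.219, small flies = 11/60 = 0.183.
Ranked: wasps > small flies > large flies > aphids.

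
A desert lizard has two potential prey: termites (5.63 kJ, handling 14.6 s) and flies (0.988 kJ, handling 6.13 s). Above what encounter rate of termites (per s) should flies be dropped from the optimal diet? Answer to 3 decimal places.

0.049 per s

The zero-one rule: include flies iff E₂/h₂ > λE₁/(1+λh₁). Equality gives the switch point.
λE₁h₂ = E₂ + λE₂h₁ ⇒ λ = E₂/(E₁h₂ − E₂h₁) = 0.988/(34.51 − 14.42) = 0.04919 per s.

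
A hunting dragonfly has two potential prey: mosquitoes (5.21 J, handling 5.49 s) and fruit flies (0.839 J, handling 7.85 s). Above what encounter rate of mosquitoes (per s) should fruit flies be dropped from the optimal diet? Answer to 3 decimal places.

0.023 per s

At the threshold, the rate on mosquitoes alone equals the profitability of fruit flies: λ·5.21/(1 + λ·5.49) = 0.839/7.85 = 0.1069.
Rearranging, λ(5.21 − 0.1069×5.49) = 0.1069, so λ = 0.1069/4.623 = 0.02312 per s.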